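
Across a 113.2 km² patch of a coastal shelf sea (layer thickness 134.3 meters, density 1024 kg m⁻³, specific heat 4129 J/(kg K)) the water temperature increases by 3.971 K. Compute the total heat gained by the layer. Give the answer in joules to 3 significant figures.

2.55×10^17 J

Areal heat capacity C = ρ c_p D = 1024 × 4129 × 134.3 = 5.68×10^8 J m⁻² K⁻¹.
Heat per unit area: q = C ΔT = 5.68×10^8 × 3.971 = 2.25×10^9 J/m².
Total heat: Q = q × A = 2.25×10^9 × (113.2 × 10⁶ m²) = 2.55×10^17 J.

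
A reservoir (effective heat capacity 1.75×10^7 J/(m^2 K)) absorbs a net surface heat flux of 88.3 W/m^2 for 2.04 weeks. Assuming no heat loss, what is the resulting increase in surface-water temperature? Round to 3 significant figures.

Areal heat capacity C = 1.75×10^7 J/(m^2 K) (given).
Net heat input Q = F Δt = 88.3 × (2.04 weeks × 6.048×10^5 s/week) = 1.09×10^8 J/m².
ΔT = Q / C = 1.09×10^8 / 1.75×10^7 = 6.23 K.

6.23 K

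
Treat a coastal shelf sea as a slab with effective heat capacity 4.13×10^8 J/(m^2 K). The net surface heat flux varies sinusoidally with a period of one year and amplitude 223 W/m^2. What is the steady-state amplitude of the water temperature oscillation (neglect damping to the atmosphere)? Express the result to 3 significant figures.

Areal heat capacity C = 4.13×10^8 J/(m^2 K) (given).
Angular frequency ω = 2π / T = 2π / 3.15×10^7 s = 1.99×10^-7 s⁻¹.
Cω = 4.13×10^8 × 1.99×10^-7 = 82.3 W/(m²·K).
Amplitude A = F₀ / (Cω) = 223 / 82.3 = 2.71 K.

2.71 K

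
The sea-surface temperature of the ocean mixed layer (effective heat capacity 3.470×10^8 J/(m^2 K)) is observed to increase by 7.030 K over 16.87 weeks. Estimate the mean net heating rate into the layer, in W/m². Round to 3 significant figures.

Areal heat capacity C = 3.470×10^8 J/(m^2 K) (given).
Required heat per unit area: Q = C ΔT = 3.47×10^8 × 7.030 = 2.44×10^9 J/m².
Flux F = Q / Δt = 2.44×10^9 / 1.02×10^7 s = 239 W/m².

239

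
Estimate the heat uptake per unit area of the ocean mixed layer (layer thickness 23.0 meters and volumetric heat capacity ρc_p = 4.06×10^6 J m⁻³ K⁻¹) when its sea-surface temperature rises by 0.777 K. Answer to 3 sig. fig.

7.26×10^7

Areal heat capacity C = ρc_p × D = 4.06×10^6 × 23.0 = 9.34×10^7 J/(m^2 K).
ΔQ = C ΔT = 9.34×10^7 × 0.777 = 7.26×10^7 J/m².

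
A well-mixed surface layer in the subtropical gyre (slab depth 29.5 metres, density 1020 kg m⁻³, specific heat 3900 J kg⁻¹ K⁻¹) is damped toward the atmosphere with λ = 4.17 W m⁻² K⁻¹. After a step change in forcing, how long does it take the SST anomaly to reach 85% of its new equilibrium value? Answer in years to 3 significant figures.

Areal heat capacity C = ρ c_p D = 1020 × 3900 × 29.5 = 1.17×10^8 J m⁻² K⁻¹.
τ = C / λ = 1.17×10^8 / 4.17 = 2.81×10^7 s.
Fraction reached: 1 − e^(−t/τ) = 0.85 ⇒ t = −τ ln(1 − 0.85) = τ × 1.90.
t = 5.34×10^7 s = 1.69 years.

1.69 years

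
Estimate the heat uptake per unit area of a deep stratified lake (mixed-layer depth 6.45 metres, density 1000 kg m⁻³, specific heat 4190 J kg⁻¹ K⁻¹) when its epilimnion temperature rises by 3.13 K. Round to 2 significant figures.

8.5×10^7

Areal heat capacity C = ρ c_p D = 1000 × 4190 × 6.45 = 2.70×10^7 J m⁻² K⁻¹.
ΔQ = C ΔT = 2.70×10^7 × 3.13 = 8.46×10^7 J/m².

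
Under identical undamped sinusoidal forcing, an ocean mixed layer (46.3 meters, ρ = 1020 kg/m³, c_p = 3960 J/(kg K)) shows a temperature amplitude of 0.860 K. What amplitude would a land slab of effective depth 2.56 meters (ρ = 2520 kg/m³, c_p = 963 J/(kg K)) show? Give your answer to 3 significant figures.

C_ocean = 1.87×10^8 J/(m²·K); C_land = 6.21×10^6 J/(m²·K).
A ∝ 1/C ⇒ A_land = A_ocean × C_ocean/C_land = 0.860 × 30.1 = 25.9 K.

25.9 K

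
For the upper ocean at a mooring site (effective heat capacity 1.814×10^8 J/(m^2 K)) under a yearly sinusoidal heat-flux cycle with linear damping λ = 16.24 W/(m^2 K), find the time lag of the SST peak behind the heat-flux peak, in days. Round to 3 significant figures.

Areal heat capacity C = 1.814×10^8 J/(m^2 K) (given).
ω = 2π / 3.15×10^7 s = 1.99×10^-7 s⁻¹.
Phase lag φ = arctan(Cω/λ) = arctan(36.1/16.24) = 1.15 rad.
Time lag = φ / ω = 1.15 / 1.99×10^-7 = 5.76×10^6 s = 66.7 days.

66.7 days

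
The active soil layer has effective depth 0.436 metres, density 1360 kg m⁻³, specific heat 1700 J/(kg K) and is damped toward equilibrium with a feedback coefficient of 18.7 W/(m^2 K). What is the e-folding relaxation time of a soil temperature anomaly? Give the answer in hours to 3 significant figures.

15.0 hours

Areal heat capacity C = ρ c_p D = 1360 × 1700 × 0.436 = 1.01×10^6 J/(m²·K).
Relaxation time τ = C / λ = 1.01×10^6 / 18.7 = 53900 s.
In hours: 53900 s / (3600 s/hour) = 15.0 hours.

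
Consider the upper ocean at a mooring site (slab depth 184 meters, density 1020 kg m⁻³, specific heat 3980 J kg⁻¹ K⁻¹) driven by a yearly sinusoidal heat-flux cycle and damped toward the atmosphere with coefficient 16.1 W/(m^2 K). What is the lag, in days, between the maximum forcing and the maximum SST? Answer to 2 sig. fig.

Areal heat capacity C = ρ c_p D = 1020 × 3980 × 184 = 7.47×10^8 J m⁻² K⁻¹.
ω = 2π / 3.15×10^7 s = 1.99×10^-7 s⁻¹.
Phase lag φ = arctan(Cω/λ) = arctan(149/16.1) = 1.46 rad.
Time lag = φ / ω = 1.46 / 1.99×10^-7 = 7.34×10^6 s = 85.0 days.

85 days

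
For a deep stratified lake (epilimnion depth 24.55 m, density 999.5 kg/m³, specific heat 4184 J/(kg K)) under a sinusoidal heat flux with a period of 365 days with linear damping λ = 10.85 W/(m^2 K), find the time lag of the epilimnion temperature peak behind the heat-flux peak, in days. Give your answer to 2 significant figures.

Areal heat capacity C = ρ c_p D = 999.5 × 4184 × 24.55 = 1.03×10^8 J/(m^2 K).
ω = 2π / 3.15×10^7 s = 1.99×10^-7 s⁻¹.
Phase lag φ = arctan(Cω/λ) = arctan(20.5/10.85) = 1.08 rad.
Time lag = φ / ω = 1.08 / 1.99×10^-7 = 5.44×10^6 s = 62.9 days.

63 days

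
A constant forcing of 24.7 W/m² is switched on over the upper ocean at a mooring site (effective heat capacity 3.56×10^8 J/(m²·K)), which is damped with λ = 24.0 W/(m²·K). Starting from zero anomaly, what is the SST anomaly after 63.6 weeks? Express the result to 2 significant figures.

Areal heat capacity C = 3.56×10^8 J/(m²·K) (given).
τ = C / λ = 3.56×10^8 / 24.0 = 1.48×10^7 s.
Equilibrium anomaly ΔT_eq = F / λ = 24.7 / 24.0 = 1.03 K.
t = 63.6 weeks = 3.85×10^7 s, so t/τ = 2.59.
ΔT(t) = ΔT_eq (1 − e^(−t/τ)) = 1.03 × (1 − e^−2.59) = 0.952 K.

0.95 K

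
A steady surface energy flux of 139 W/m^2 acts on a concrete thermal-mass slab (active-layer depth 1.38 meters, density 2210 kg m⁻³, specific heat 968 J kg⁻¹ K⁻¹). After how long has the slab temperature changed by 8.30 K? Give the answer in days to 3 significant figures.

Areal heat capacity C = ρ c_p D = 2210 × 968 × 1.38 = 2.95×10^6 J m⁻² K⁻¹.
Time required: Δt = C ΔT / F = 2.95×10^6 × 8.30 / 139 = 1.76×10^5 s.
In days: 1.76×10^5 s / (86400 s/day) = 2.04 days.

2.04 days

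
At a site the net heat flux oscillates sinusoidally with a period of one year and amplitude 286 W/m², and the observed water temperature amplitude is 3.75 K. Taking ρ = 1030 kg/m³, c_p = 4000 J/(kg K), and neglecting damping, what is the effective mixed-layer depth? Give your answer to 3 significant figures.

ω = 2π / 3.15×10^7 s = 1.99×10^-7 s⁻¹.
Required C = F₀ / (A ω) = 286 / (3.75 × 1.99×10^-7) = 3.83×10^8 J/(m²·K).
D = C / (ρ c_p) = 3.83×10^8 / (1030 × 4000) = 92.9 m.

92.9 m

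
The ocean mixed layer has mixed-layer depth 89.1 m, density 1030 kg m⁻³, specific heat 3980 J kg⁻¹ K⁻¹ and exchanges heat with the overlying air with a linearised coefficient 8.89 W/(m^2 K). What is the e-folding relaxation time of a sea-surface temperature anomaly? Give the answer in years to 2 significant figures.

Areal heat capacity C = ρ c_p D = 1030 × 3980 × 89.1 = 3.65×10^8 J/(m²·K).
Relaxation time τ = C / λ = 3.65×10^8 / 8.89 = 4.11×10^7 s.
In years: 4.11×10^7 s / (3.156×10^7 s/year) = 1.30 years.

1.3 years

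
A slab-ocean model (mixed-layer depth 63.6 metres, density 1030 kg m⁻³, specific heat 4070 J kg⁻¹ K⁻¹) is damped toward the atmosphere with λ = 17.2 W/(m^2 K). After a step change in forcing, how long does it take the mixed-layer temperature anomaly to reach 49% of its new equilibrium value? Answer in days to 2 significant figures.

Areal heat capacity C = ρ c_p D = 1030 × 4070 × 63.6 = 2.67×10^8 J m⁻² K⁻¹.
τ = C / λ = 2.67×10^8 / 17.2 = 1.55×10^7 s.
Fraction reached: 1 − e^(−t/τ) = 0.49 ⇒ t = −τ ln(1 − 0.49) = τ × 0.673.
t = 1.04×10^7 s = 121 days.

120 days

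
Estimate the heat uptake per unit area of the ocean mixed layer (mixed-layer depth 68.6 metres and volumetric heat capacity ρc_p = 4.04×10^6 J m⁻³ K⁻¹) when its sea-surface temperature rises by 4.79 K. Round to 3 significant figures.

Areal heat capacity C = ρc_p × D = 4.04×10^6 × 68.6 = 2.77×10^8 J/(m^2 K).
ΔQ = C ΔT = 2.77×10^8 × 4.79 = 1.33×10^9 J/m².

1.33×10^9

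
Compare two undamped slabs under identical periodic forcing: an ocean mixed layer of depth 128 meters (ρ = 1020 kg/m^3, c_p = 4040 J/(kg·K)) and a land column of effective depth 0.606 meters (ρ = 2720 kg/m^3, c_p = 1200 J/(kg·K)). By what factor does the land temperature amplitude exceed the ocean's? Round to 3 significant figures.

C_ocean = 1020 × 4040 × 128 = 5.27×10^8 J/(m²·K).
C_land = 2720 × 1200 × 0.606 = 1.98×10^6 J/(m²·K).
Undamped amplitude ∝ 1/C, so A_land/A_ocean = C_ocean/C_land = 267.

267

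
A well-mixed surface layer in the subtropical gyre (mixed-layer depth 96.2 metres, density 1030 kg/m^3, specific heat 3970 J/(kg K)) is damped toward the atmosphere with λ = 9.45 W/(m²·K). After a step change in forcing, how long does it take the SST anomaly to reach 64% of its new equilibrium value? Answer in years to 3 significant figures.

1.35 years

Areal heat capacity C = ρ c_p D = 1030 × 3970 × 96.2 = 3.93×10^8 J m⁻² K⁻¹.
τ = C / λ = 3.93×10^8 / 9.45 = 4.16×10^7 s.
Fraction reached: 1 − e^(−t/τ) = 0.64 ⇒ t = −τ ln(1 − 0.64) = τ × 1.02.
t = 4.25×10^7 s = 1.35 years.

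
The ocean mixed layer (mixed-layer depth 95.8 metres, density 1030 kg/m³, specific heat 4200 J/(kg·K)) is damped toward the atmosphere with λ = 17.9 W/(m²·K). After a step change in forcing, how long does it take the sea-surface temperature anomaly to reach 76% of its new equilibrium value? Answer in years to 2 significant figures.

Areal heat capacity C = ρ c_p D = 1030 × 4200 × 95.8 = 4.14×10^8 J m⁻² K⁻¹.
τ = C / λ = 4.14×10^8 / 17.9 = 2.32×10^7 s.
Fraction reached: 1 − e^(−t/τ) = 0.76 ⇒ t = −τ ln(1 − 0.76) = τ × 1.43.
t = 3.30×10^7 s = 1.05 years.

1.0 years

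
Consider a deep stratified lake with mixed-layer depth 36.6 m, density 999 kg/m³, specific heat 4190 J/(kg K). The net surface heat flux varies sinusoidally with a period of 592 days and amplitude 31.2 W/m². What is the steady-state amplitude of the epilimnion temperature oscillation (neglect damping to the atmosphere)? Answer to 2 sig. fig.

Areal heat capacity C = ρ c_p D = 999 × 4190 × 36.6 = 1.53×10^8 J m⁻² K⁻¹.
Angular frequency ω = 2π / T = 2π / 5.11×10^7 s = 1.23×10^-7 s⁻¹.
Cω = 1.53×10^8 × 1.23×10^-7 = 18.8 W/(m²·K).
Amplitude A = F₀ / (Cω) = 31.2 / 18.8 = 1.66 K.

1.7 K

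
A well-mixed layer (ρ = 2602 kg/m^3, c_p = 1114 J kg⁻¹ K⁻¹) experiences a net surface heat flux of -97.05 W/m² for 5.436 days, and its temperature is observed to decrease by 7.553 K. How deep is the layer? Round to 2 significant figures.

2.1 m

Heat input Q = F Δt = -97.05 × 4.70×10^5 s = -4.56×10^7 J/m².
Required areal heat capacity C = Q / ΔT = 6.03×10^6 J/(m²·K).
Depth D = C / (ρ c_p) = 6.03×10^6 / (2602 × 1114) = 2.08 m.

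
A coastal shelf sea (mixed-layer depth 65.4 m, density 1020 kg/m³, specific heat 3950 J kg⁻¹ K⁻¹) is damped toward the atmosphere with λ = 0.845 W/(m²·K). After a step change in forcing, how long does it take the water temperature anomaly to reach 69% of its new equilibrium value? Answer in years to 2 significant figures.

12 years

Areal heat capacity C = ρ c_p D = 1020 × 3950 × 65.4 = 2.63×10^8 J m⁻² K⁻¹.
τ = C / λ = 2.63×10^8 / 0.845 = 3.12×10^8 s.
Fraction reached: 1 − e^(−t/τ) = 0.69 ⇒ t = −τ ln(1 − 0.69) = τ × 1.17.
t = 3.65×10^8 s = 11.6 years.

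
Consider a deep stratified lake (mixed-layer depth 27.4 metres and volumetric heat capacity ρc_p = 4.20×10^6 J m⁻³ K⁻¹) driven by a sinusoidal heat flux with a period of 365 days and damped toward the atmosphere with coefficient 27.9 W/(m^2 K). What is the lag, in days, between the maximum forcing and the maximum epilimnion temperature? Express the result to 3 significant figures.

Areal heat capacity C = ρc_p × D = 4.20×10^6 × 27.4 = 1.15×10^8 J/(m²·K).
ω = 2π / 3.15×10^7 s = 1.99×10^-7 s⁻¹.
Phase lag φ = arctan(Cω/λ) = arctan(22.9/27.9) = 0.688 rad.
Time lag = φ / ω = 0.688 / 1.99×10^-7 = 3.45×10^6 s = 40.0 days.

40.0 days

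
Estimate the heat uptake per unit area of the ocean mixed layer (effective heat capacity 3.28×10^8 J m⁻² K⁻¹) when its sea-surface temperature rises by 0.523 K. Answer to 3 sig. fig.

1.72×10^8

Areal heat capacity C = 3.28×10^8 J m⁻² K⁻¹ (given).
ΔQ = C ΔT = 3.28×10^8 × 0.523 = 1.72×10^8 J/m².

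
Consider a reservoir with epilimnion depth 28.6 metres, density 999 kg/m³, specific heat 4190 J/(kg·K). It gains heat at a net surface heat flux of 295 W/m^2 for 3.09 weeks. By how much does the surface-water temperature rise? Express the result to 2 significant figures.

Areal heat capacity C = ρ c_p D = 999 × 4190 × 28.6 = 1.20×10^8 J/(m^2 K).
Net heat input Q = F Δt = 295 × (3.09 weeks × 6.048×10^5 s/week) = 5.51×10^8 J/m².
ΔT = Q / C = 5.51×10^8 / 1.20×10^8 = 4.61 K.

4.6 K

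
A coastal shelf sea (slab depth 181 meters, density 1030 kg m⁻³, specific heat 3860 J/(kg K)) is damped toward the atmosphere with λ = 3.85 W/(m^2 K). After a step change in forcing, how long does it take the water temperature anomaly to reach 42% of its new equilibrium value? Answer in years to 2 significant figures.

3.2 years

Areal heat capacity C = ρ c_p D = 1030 × 3860 × 181 = 7.20×10^8 J m⁻² K⁻¹.
τ = C / λ = 7.20×10^8 / 3.85 = 1.87×10^8 s.
Fraction reached: 1 − e^(−t/τ) = 0.42 ⇒ t = −τ ln(1 − 0.42) = τ × 0.545.
t = 1.02×10^8 s = 3.23 years.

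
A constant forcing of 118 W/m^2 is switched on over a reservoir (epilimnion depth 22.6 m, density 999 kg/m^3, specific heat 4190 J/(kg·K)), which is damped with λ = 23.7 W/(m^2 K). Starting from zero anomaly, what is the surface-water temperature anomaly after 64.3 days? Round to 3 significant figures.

3.74 K

Areal heat capacity C = ρ c_p D = 999 × 4190 × 22.6 = 9.46×10^7 J/(m²·K).
τ = C / λ = 9.46×10^7 / 23.7 = 3.99×10^6 s.
Equilibrium anomaly ΔT_eq = F / λ = 118 / 23.7 = 4.98 K.
t = 64.3 days = 5.56×10^6 s, so t/τ = 1.39.
ΔT(t) = ΔT_eq (1 − e^(−t/τ)) = 4.98 × (1 − e^−1.39) = 3.74 K.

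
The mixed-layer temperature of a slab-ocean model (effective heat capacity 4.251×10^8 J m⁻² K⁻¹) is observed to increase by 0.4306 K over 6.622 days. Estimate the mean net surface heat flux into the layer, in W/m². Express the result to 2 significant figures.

Areal heat capacity C = 4.251×10^8 J m⁻² K⁻¹ (given).
Required heat per unit area: Q = C ΔT = 4.25×10^8 × 0.4306 = 1.83×10^8 J/m².
Flux F = Q / Δt = 1.83×10^8 / 5.72×10^5 s = 320 W/m².

320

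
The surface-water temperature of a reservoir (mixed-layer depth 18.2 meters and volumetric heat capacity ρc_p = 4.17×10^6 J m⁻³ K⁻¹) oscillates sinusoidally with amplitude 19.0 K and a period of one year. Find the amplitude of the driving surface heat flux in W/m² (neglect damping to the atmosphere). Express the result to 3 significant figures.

287

Areal heat capacity C = ρc_p × D = 4.17×10^6 × 18.2 = 7.59×10^7 J/(m²·K).
ω = 2π / 3.15×10^7 s = 1.99×10^-7 s⁻¹.
Cω = 7.59×10^7 × 1.99×10^-7 = 15.1 W/(m²·K).
F₀ = A × Cω = 19.0 × 15.1 = 287 W/m².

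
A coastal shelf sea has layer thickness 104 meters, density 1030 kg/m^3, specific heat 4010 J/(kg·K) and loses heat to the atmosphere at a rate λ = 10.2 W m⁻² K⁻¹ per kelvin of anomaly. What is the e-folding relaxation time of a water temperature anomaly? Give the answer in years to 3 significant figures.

Areal heat capacity C = ρ c_p D = 1030 × 4010 × 104 = 4.30×10^8 J/(m^2 K).
Relaxation time τ = C / λ = 4.30×10^8 / 10.2 = 4.21×10^7 s.
In years: 4.21×10^7 s / (3.156×10^7 s/year) = 1.33 years.

1.33 years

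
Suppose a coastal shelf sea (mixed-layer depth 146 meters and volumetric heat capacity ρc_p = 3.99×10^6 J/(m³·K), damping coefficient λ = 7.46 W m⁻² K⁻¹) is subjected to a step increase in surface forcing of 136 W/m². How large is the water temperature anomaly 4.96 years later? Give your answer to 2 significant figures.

16 K

Areal heat capacity C = ρc_p × D = 3.99×10^6 × 146 = 5.83×10^8 J/(m²·K).
τ = C / λ = 5.83×10^8 / 7.46 = 7.81×10^7 s.
Equilibrium anomaly ΔT_eq = F / λ = 136 / 7.46 = 18.2 K.
t = 4.96 years = 1.57×10^8 s, so t/τ = 2.00.
ΔT(t) = ΔT_eq (1 − e^(−t/τ)) = 18.2 × (1 − e^−2.00) = 15.8 K.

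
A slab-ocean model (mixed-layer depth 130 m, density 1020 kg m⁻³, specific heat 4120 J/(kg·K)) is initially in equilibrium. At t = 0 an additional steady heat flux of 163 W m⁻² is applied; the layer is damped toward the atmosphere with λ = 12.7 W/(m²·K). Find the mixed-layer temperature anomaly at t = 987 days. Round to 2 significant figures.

Areal heat capacity C = ρ c_p D = 1020 × 4120 × 130 = 5.46×10^8 J/(m²·K).
τ = C / λ = 5.46×10^8 / 12.7 = 4.30×10^7 s.
Equilibrium anomaly ΔT_eq = F / λ = 163 / 12.7 = 12.8 K.
t = 987 days = 8.53×10^7 s, so t/τ = 1.98.
ΔT(t) = ΔT_eq (1 − e^(−t/τ)) = 12.8 × (1 − e^−1.98) = 11.1 K.

11 K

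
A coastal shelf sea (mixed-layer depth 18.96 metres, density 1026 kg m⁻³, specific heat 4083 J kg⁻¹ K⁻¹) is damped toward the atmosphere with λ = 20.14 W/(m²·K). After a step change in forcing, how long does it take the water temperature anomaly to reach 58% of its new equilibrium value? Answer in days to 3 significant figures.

Areal heat capacity C = ρ c_p D = 1026 × 4083 × 18.96 = 7.94×10^7 J/(m^2 K).
τ = C / λ = 7.94×10^7 / 20.14 = 3.94×10^6 s.
Fraction reached: 1 − e^(−t/τ) = 0.58 ⇒ t = −τ ln(1 − 0.58) = τ × 0.868.
t = 3.42×10^6 s = 39.6 days.

39.6 days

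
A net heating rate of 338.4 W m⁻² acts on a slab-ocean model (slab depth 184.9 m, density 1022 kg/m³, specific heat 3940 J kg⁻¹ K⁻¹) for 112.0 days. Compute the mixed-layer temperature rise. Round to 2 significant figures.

4.4 K

Areal heat capacity C = ρ c_p D = 1022 × 3940 × 184.9 = 7.45×10^8 J m⁻² K⁻¹.
Net heat input Q = F Δt = 338.4 × (112.0 days × 86400 s/day) = 3.27×10^9 J/m².
ΔT = Q / C = 3.27×10^9 / 7.45×10^8 = 4.40 K.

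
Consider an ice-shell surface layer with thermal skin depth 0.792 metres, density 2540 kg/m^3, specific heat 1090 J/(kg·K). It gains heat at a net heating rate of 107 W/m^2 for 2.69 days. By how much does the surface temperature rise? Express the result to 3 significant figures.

11.3 K

Areal heat capacity C = ρ c_p D = 2540 × 1090 × 0.792 = 2.19×10^6 J m⁻² K⁻¹.
Net heat input Q = F Δt = 107 × (2.69 days × 86400 s/day) = 2.49×10^7 J/m².
ΔT = Q / C = 2.49×10^7 / 2.19×10^6 = 11.3 K.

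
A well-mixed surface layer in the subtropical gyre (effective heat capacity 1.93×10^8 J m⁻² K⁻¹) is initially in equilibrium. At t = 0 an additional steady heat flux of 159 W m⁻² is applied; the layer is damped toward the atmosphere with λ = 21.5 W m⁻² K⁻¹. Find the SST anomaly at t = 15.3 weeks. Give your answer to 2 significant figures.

4.8 K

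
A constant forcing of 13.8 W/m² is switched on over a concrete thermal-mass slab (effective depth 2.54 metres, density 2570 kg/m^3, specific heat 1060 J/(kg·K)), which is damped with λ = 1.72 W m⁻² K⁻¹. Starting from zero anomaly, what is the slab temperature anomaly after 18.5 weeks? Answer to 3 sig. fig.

7.53 K

Areal heat capacity C = ρ c_p D = 2570 × 1060 × 2.54 = 6.92×10^6 J/(m²·K).
τ = C / λ = 6.92×10^6 / 1.72 = 4.02×10^6 s.
Equilibrium anomaly ΔT_eq = F / λ = 13.8 / 1.72 = 8.02 K.
t = 18.5 weeks = 1.12×10^7 s, so t/τ = 2.78.
ΔT(t) = ΔT_eq (1 − e^(−t/τ)) = 8.02 × (1 − e^−2.78) = 7.53 K.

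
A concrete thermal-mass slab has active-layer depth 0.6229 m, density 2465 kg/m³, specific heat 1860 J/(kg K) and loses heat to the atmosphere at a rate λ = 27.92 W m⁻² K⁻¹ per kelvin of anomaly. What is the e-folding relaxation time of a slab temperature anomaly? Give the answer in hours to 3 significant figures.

Areal heat capacity C = ρ c_p D = 2465 × 1860 × 0.6229 = 2.86×10^6 J/(m²·K).
Relaxation time τ = C / λ = 2.86×10^6 / 27.92 = 1.02×10^5 s.
In hours: 1.02×10^5 s / (3600 s/hour) = 28.4 hours.

28.4 hours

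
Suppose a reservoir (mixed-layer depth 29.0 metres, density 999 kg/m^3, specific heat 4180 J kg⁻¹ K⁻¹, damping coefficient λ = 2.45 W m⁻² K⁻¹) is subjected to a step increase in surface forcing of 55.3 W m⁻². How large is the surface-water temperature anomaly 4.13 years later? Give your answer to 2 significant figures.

21 K

Areal heat capacity C = ρ c_p D = 999 × 4180 × 29.0 = 1.21×10^8 J m⁻² K⁻¹.
τ = C / λ = 1.21×10^8 / 2.45 = 4.94×10^7 s.
Equilibrium anomaly ΔT_eq = F / λ = 55.3 / 2.45 = 22.6 K.
t = 4.13 years = 1.30×10^8 s, so t/τ = 2.64.
ΔT(t) = ΔT_eq (1 − e^(−t/τ)) = 22.6 × (1 − e^−2.64) = 21.0 K.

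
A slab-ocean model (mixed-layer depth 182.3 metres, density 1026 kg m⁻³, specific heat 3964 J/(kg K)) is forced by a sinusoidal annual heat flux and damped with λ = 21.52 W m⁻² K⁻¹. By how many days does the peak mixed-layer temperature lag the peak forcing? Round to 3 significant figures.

Areal heat capacity C = ρ c_p D = 1026 × 3964 × 182.3 = 7.41×10^8 J/(m^2 K).
ω = 2π / 3.15×10^7 s = 1.99×10^-7 s⁻¹.
Phase lag φ = arctan(Cω/λ) = arctan(148/21.52) = 1.43 rad.
Time lag = φ / ω = 1.43 / 1.99×10^-7 = 7.16×10^6 s = 82.8 days.

82.8 days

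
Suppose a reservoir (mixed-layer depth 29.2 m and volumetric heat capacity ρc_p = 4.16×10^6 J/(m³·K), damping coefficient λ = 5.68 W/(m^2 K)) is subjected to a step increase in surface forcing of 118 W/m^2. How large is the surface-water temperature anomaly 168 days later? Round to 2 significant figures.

10 K

Areal heat capacity C = ρc_p × D = 4.16×10^6 × 29.2 = 1.21×10^8 J/(m^2 K).
τ = C / λ = 1.21×10^8 / 5.68 = 2.14×10^7 s.
Equilibrium anomaly ΔT_eq = F / λ = 118 / 5.68 = 20.8 K.
t = 168 days = 1.45×10^7 s, so t/τ = 0.679.
ΔT(t) = ΔT_eq (1 − e^(−t/τ)) = 20.8 × (1 − e^−0.679) = 10.2 K.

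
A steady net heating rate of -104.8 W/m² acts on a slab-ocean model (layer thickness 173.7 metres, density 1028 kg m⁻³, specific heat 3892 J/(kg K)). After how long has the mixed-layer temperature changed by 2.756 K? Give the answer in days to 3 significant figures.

212 days

Areal heat capacity C = ρ c_p D = 1028 × 3892 × 173.7 = 6.95×10^8 J/(m²·K).
Time required: Δt = C ΔT / F = 6.95×10^8 × -2.756 / -104.8 = 1.83×10^7 s.
In days: 1.83×10^7 s / (86400 s/day) = 212 days.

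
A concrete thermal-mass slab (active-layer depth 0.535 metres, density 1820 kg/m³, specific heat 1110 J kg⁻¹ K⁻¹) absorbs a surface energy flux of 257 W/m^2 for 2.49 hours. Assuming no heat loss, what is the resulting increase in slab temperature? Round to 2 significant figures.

Areal heat capacity C = ρ c_p D = 1820 × 1110 × 0.535 = 1.08×10^6 J/(m²·K).
Net heat input Q = F Δt = 257 × (2.49 hours × 3600 s/hour) = 2.30×10^6 J/m².
ΔT = Q / C = 2.30×10^6 / 1.08×10^6 = 2.13 K.

2.1 K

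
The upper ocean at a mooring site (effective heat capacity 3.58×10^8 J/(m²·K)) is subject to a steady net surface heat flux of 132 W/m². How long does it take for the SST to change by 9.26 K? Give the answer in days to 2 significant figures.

290 days

Areal heat capacity C = 3.58×10^8 J/(m²·K) (given).
Time required: Δt = C ΔT / F = 3.58×10^8 × 9.26 / 132 = 2.51×10^7 s.
In days: 2.51×10^7 s / (86400 s/day) = 291 days.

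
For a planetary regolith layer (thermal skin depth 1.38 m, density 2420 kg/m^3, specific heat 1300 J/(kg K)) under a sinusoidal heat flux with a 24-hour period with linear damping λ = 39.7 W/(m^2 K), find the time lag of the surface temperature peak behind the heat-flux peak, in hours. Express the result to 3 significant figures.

Areal heat capacity C = ρ c_p D = 2420 × 1300 × 1.38 = 4.34×10^6 J/(m²·K).
ω = 2π / 86400 s = 7.27×10^-5 s⁻¹.
Phase lag φ = arctan(Cω/λ) = arctan(316/39.7) = 1.45 rad.
Time lag = φ / ω = 1.45 / 7.27×10^-5 = 19900 s = 5.52 hours.

5.52 hours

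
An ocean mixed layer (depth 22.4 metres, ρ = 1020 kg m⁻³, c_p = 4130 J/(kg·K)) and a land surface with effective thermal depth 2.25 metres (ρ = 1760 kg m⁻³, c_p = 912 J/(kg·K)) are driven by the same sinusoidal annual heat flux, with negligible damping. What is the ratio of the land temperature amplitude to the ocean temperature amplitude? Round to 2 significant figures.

26

C_ocean = 1020 × 4130 × 22.4 = 9.44×10^7 J/(m²·K).
C_land = 1760 × 912 × 2.25 = 3.61×10^6 J/(m²·K).
Undamped amplitude ∝ 1/C, so A_land/A_ocean = C_ocean/C_land = 26.1.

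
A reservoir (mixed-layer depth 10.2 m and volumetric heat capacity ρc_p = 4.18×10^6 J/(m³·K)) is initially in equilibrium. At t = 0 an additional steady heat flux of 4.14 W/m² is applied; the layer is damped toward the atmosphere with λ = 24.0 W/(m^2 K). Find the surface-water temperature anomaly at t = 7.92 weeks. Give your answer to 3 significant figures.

0.161 K

Areal heat capacity C = ρc_p × D = 4.18×10^6 × 10.2 = 4.26×10^7 J m⁻² K⁻¹.
τ = C / λ = 4.26×10^7 / 24.0 = 1.78×10^6 s.
Equilibrium anomaly ΔT_eq = F / λ = 4.14 / 24.0 = 0.172 K.
t = 7.92 weeks = 4.79×10^6 s, so t/τ = 2.70.
ΔT(t) = ΔT_eq (1 − e^(−t/τ)) = 0.172 × (1 − e^−2.70) = 0.161 K.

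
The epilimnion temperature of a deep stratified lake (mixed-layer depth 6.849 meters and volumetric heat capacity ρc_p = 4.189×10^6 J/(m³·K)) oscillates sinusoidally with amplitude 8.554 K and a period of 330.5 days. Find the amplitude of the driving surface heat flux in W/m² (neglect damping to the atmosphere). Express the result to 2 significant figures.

Areal heat capacity C = ρc_p × D = 4.189×10^6 × 6.849 = 2.87×10^7 J m⁻² K⁻¹.
ω = 2π / 2.86×10^7 s = 2.20×10^-7 s⁻¹.
Cω = 2.87×10^7 × 2.20×10^-7 = 6.31 W/(m²·K).
F₀ = A × Cω = 8.554 × 6.31 = 54.0 W/m².

54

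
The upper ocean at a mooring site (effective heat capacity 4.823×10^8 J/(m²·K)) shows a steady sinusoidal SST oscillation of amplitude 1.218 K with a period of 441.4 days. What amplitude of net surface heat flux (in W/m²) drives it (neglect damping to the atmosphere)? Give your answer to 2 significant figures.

97

Areal heat capacity C = 4.823×10^8 J/(m²·K) (given).
ω = 2π / 3.81×10^7 s = 1.65×10^-7 s⁻¹.
Cω = 4.82×10^8 × 1.65×10^-7 = 79.5 W/(m²·K).
F₀ = A × Cω = 1.218 × 79.5 = 96.8 W/m².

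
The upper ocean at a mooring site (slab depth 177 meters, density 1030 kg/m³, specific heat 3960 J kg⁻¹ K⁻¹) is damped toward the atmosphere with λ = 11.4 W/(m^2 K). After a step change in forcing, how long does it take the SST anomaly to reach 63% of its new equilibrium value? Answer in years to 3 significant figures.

Areal heat capacity C = ρ c_p D = 1030 × 3960 × 177 = 7.22×10^8 J/(m²·K).
τ = C / λ = 7.22×10^8 / 11.4 = 6.33×10^7 s.
Fraction reached: 1 − e^(−t/τ) = 0.63 ⇒ t = −τ ln(1 − 0.63) = τ × 0.994.
t = 6.30×10^7 s = 2.00 years.

2.00 years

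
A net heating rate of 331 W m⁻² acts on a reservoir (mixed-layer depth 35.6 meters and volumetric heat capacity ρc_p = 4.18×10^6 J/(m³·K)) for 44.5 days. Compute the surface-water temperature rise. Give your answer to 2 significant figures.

Areal heat capacity C = ρc_p × D = 4.18×10^6 × 35.6 = 1.49×10^8 J/(m²·K).
Net heat input Q = F Δt = 331 × (44.5 days × 86400 s/day) = 1.27×10^9 J/m².
ΔT = Q / C = 1.27×10^9 / 1.49×10^8 = 8.55 K.

8.6 K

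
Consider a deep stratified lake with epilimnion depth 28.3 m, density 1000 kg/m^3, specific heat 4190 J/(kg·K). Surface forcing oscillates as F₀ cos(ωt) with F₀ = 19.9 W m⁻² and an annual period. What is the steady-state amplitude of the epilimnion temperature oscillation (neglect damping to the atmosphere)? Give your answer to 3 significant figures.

Areal heat capacity C = ρ c_p D = 1000 × 4190 × 28.3 = 1.19×10^8 J m⁻² K⁻¹.
Angular frequency ω = 2π / T = 2π / 3.15×10^7 s = 1.99×10^-7 s⁻¹.
Cω = 1.19×10^8 × 1.99×10^-7 = 23.6 W/(m²·K).
Amplitude A = F₀ / (Cω) = 19.9 / 23.6 = 0.842 K.

0.842 K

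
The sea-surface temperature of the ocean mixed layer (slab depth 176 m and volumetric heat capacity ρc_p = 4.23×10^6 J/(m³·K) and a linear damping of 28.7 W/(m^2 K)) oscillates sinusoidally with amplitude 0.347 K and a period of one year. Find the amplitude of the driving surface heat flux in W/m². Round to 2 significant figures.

Areal heat capacity C = ρc_p × D = 4.23×10^6 × 176 = 7.44×10^8 J m⁻² K⁻¹.
ω = 2π / 3.15×10^7 s = 1.99×10^-7 s⁻¹.
√((Cω)² + λ²) = √((148)² + 28.7²) = 151 W/(m²·K).
F₀ = A × √((Cω)²+λ²) = 0.347 × 151 = 52.4 W/m².

52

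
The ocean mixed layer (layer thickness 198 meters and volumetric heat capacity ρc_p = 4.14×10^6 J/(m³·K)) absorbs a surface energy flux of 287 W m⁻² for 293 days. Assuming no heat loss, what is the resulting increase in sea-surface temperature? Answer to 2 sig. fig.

8.9 K

Areal heat capacity C = ρc_p × D = 4.14×10^6 × 198 = 8.20×10^8 J/(m²·K).
Net heat input Q = F Δt = 287 × (293 days × 86400 s/day) = 7.27×10^9 J/m².
ΔT = Q / C = 7.27×10^9 / 8.20×10^8 = 8.86 K.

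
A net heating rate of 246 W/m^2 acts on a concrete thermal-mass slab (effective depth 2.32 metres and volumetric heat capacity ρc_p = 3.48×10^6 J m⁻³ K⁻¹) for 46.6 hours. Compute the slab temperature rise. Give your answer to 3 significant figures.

Areal heat capacity C = ρc_p × D = 3.48×10^6 × 2.32 = 8.07×10^6 J m⁻² K⁻¹.
Net heat input Q = F Δt = 246 × (46.6 hours × 3600 s/hour) = 4.13×10^7 J/m².
ΔT = Q / C = 4.13×10^7 / 8.07×10^6 = 5.11 K.

5.11 K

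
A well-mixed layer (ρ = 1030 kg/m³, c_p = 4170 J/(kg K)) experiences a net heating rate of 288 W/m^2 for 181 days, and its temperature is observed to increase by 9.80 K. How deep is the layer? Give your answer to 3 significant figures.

107 m

Heat input Q = F Δt = 288 × 1.56×10^7 s = 4.50×10^9 J/m².
Required areal heat capacity C = Q / ΔT = 4.60×10^8 J/(m²·K).
Depth D = C / (ρ c_p) = 4.60×10^8 / (1030 × 4170) = 107 m.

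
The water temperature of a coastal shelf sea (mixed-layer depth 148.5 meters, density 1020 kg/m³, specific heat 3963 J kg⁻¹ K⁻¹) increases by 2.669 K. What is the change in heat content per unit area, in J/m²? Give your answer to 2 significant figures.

Areal heat capacity C = ρ c_p D = 1020 × 3963 × 148.5 = 6.00×10^8 J m⁻² K⁻¹.
ΔQ = C ΔT = 6.00×10^8 × 2.669 = 1.60×10^9 J/m².

1.6×10^9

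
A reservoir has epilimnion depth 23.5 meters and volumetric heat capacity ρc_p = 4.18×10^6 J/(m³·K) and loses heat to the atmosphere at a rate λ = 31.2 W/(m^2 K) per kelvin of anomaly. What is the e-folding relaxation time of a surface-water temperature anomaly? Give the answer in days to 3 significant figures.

Areal heat capacity C = ρc_p × D = 4.18×10^6 × 23.5 = 9.82×10^7 J m⁻² K⁻¹.
Relaxation time τ = C / λ = 9.82×10^7 / 31.2 = 3.15×10^6 s.
In days: 3.15×10^6 s / (86400 s/day) = 36.4 days.

36.4 days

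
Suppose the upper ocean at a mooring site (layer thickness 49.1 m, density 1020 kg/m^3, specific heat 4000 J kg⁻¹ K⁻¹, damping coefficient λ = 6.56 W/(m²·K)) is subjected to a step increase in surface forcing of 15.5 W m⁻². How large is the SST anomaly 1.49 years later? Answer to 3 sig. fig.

Areal heat capacity C = ρ c_p D = 1020 × 4000 × 49.1 = 2.00×10^8 J/(m²·K).
τ = C / λ = 2.00×10^8 / 6.56 = 3.05×10^7 s.
Equilibrium anomaly ΔT_eq = F / λ = 15.5 / 6.56 = 2.36 K.
t = 1.49 years = 4.70×10^7 s, so t/τ = 1.54.
ΔT(t) = ΔT_eq (1 − e^(−t/τ)) = 2.36 × (1 − e^−1.54) = 1.86 K.

1.86 K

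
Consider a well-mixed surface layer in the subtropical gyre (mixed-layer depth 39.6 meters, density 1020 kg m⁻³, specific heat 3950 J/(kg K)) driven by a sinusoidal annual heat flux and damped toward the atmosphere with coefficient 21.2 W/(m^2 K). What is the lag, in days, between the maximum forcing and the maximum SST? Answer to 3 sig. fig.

Areal heat capacity C = ρ c_p D = 1020 × 3950 × 39.6 = 1.60×10^8 J m⁻² K⁻¹.
ω = 2π / 3.15×10^7 s = 1.99×10^-7 s⁻¹.
Phase lag φ = arctan(Cω/λ) = arctan(31.8/21.2) = 0.983 rad.
Time lag = φ / ω = 0.983 / 1.99×10^-7 = 4.93×10^6 s = 57.1 days.

57.1 days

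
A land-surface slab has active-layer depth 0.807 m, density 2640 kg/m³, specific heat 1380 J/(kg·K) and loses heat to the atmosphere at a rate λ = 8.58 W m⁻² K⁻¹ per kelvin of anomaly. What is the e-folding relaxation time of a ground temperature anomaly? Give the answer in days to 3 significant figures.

Areal heat capacity C = ρ c_p D = 2640 × 1380 × 0.807 = 2.94×10^6 J/(m^2 K).
Relaxation time τ = C / λ = 2.94×10^6 / 8.58 = 3.43×10^5 s.
In days: 3.43×10^5 s / (86400 s/day) = 3.97 days.

3.97 days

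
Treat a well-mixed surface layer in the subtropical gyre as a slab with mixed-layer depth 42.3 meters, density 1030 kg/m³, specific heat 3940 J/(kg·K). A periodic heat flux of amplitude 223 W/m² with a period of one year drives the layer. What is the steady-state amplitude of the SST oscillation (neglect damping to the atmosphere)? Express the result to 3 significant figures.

Areal heat capacity C = ρ c_p D = 1030 × 3940 × 42.3 = 1.72×10^8 J/(m²·K).
Angular frequency ω = 2π / T = 2π / 3.15×10^7 s = 1.99×10^-7 s⁻¹.
Cω = 1.72×10^8 × 1.99×10^-7 = 34.2 W/(m²·K).
Amplitude A = F₀ / (Cω) = 223 / 34.2 = 6.52 K.

6.52 K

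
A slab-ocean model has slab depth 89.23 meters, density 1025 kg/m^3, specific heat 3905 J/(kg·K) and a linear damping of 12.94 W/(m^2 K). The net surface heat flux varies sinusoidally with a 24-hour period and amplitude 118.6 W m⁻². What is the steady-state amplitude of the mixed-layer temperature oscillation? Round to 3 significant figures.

Areal heat capacity C = ρ c_p D = 1025 × 3905 × 89.23 = 3.57×10^8 J/(m^2 K).
Angular frequency ω = 2π / T = 2π / 86400 s = 7.27×10^-5 s⁻¹.
√((Cω)² + λ²) = √((26000)² + 12.94²) = 26000 W/(m²·K).
Amplitude A = F₀ / √((Cω)²+λ²) = 118.6 / 26000 = 0.00457 K.

0.00457 K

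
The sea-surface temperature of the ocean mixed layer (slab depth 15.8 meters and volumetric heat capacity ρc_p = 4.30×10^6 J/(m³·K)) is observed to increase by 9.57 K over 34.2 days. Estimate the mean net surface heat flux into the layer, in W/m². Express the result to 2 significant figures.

Areal heat capacity C = ρc_p × D = 4.30×10^6 × 15.8 = 6.79×10^7 J/(m²·K).
Required heat per unit area: Q = C ΔT = 6.79×10^7 × 9.57 = 6.50×10^8 J/m².
Flux F = Q / Δt = 6.50×10^8 / 2.95×10^6 s = 220 W/m².

220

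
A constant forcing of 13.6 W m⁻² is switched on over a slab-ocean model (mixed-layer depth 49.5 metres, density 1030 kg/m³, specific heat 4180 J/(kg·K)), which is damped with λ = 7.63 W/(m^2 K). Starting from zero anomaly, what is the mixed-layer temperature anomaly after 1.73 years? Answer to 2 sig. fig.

1.5 K

Areal heat capacity C = ρ c_p D = 1030 × 4180 × 49.5 = 2.13×10^8 J/(m^2 K).
τ = C / λ = 2.13×10^8 / 7.63 = 2.79×10^7 s.
Equilibrium anomaly ΔT_eq = F / λ = 13.6 / 7.63 = 1.78 K.
t = 1.73 years = 5.46×10^7 s, so t/τ = 1.95.
ΔT(t) = ΔT_eq (1 − e^(−t/τ)) = 1.78 × (1 − e^−1.95) = 1.53 K.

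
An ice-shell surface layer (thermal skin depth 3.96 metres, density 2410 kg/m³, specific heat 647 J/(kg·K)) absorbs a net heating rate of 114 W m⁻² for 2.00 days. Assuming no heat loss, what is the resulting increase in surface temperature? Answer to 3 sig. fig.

3.19 K

Areal heat capacity C = ρ c_p D = 2410 × 647 × 3.96 = 6.17×10^6 J/(m^2 K).
Net heat input Q = F Δt = 114 × (2.00 days × 86400 s/day) = 1.97×10^7 J/m².
ΔT = Q / C = 1.97×10^7 / 6.17×10^6 = 3.19 K.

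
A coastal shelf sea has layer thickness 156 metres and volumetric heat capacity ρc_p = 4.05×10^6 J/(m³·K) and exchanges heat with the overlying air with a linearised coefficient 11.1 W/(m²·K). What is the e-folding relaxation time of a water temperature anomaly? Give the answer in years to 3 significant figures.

1.80 years

Areal heat capacity C = ρc_p × D = 4.05×10^6 × 156 = 6.32×10^8 J/(m^2 K).
Relaxation time τ = C / λ = 6.32×10^8 / 11.1 = 5.69×10^7 s.
In years: 5.69×10^7 s / (3.156×10^7 s/year) = 1.80 years.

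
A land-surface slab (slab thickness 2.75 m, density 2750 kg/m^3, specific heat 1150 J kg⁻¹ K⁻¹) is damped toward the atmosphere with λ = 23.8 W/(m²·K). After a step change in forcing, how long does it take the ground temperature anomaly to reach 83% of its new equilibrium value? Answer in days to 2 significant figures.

7.5 days

Areal heat capacity C = ρ c_p D = 2750 × 1150 × 2.75 = 8.70×10^6 J/(m^2 K).
τ = C / λ = 8.70×10^6 / 23.8 = 3.65×10^5 s.
Fraction reached: 1 − e^(−t/τ) = 0.83 ⇒ t = −τ ln(1 − 0.83) = τ × 1.77.
t = 6.47×10^5 s = 7.49 days.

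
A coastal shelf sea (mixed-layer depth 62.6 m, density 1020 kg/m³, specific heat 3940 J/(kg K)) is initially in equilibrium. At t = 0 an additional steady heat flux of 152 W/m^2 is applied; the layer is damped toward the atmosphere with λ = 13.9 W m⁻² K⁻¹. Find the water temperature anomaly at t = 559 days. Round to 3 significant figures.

10.2 K

Areal heat capacity C = ρ c_p D = 1020 × 3940 × 62.6 = 2.52×10^8 J m⁻² K⁻¹.
τ = C / λ = 2.52×10^8 / 13.9 = 1.81×10^7 s.
Equilibrium anomaly ΔT_eq = F / λ = 152 / 13.9 = 10.9 K.
t = 559 days = 4.83×10^7 s, so t/τ = 2.67.
ΔT(t) = ΔT_eq (1 − e^(−t/τ)) = 10.9 × (1 − e^−2.67) = 10.2 K.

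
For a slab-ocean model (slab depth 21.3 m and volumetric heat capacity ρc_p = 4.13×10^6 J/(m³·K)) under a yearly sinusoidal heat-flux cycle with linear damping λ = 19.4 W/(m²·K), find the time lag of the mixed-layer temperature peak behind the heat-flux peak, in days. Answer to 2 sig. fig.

Areal heat capacity C = ρc_p × D = 4.13×10^6 × 21.3 = 8.80×10^7 J/(m^2 K).
ω = 2π / 3.15×10^7 s = 1.99×10^-7 s⁻¹.
Phase lag φ = arctan(Cω/λ) = arctan(17.5/19.4) = 0.735 rad.
Time lag = φ / ω = 0.735 / 1.99×10^-7 = 3.69×10^6 s = 42.7 days.

43 days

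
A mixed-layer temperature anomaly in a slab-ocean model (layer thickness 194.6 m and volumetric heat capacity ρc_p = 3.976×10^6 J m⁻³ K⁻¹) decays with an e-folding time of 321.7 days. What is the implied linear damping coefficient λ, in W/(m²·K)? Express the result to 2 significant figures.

Areal heat capacity C = ρc_p × D = 3.976×10^6 × 194.6 = 7.74×10^8 J m⁻² K⁻¹.
τ = 321.7 days = 2.78×10^7 s.
λ = C / τ = 7.74×10^8 / 2.78×10^7 = 27.8 W/(m²·K).

28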